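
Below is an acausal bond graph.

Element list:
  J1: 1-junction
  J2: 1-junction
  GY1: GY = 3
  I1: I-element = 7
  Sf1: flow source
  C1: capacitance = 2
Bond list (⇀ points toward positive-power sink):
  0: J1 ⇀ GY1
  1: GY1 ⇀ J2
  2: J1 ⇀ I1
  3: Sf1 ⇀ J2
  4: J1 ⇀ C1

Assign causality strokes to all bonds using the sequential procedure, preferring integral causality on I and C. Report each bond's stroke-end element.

#0 |J1
#1 |J2
#2 |I1
#3 |Sf1
#4 |J1

b3 stroke→Sf1  (Sf1 fixes flow; stroke at Sf1)
b1 stroke→J2  (J2: bond 3 brought flow, rest push out)
b0 stroke→J1  (GY GY1: same side as bond 1)
b2 stroke→I1  (I1 outputs flow p/I1)
b4 stroke→J1  (1-jn J1 has f-setter on 2)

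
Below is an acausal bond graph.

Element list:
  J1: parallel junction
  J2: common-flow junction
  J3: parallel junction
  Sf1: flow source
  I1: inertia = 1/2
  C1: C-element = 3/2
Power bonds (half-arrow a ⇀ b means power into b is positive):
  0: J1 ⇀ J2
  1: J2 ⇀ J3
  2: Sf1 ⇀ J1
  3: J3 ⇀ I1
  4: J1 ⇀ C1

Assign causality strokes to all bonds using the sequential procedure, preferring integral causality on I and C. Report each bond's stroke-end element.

β0 →J2
β1 →J3
β2 →Sf1
β3 →I1
β4 →J1

b2 →Sf1  (Sf1: flow source, stroke at near end)
b3 →I1  (I1 integral (f out))
b1 →J3  (only one effort-in slot at J3)
b0 →J2  (J2 flow already set via bond 1)
b4 →J1  (closing 0-jn rule on J1)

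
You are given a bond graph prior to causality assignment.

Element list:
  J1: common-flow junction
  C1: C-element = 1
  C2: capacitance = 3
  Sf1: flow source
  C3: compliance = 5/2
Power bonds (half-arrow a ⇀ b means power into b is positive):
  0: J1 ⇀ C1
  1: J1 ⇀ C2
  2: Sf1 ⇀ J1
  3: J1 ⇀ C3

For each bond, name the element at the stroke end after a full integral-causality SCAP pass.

b2 stroke→Sf1  (Sf1 fixes flow; stroke at Sf1)
b0 stroke→J1  (1-jn J1 has f-setter on 2)
b1 stroke→J1  (common-f at J1 fixed by 2)
b3 stroke→J1  (common-f at J1 fixed by 2)

b0 stroke at J1
b1 stroke at J1
b2 stroke at Sf1
b3 stroke at J1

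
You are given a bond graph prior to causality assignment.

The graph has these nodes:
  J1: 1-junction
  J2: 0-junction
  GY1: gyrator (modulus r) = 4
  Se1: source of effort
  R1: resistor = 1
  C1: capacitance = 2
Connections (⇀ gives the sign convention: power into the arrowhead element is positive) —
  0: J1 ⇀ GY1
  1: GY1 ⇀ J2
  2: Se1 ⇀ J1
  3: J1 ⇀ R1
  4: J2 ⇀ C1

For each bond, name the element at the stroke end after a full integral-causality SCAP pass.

b0 →GY1
b1 →GY1
b2 →J1
b3 →J1
b4 →J2

#2 stroke→J1  (Se1 fixes effort; stroke away)
#4 stroke→J2  (C1 integral (e out))
#1 stroke→GY1  (common-e at J2 fixed by 4)
#0 stroke→GY1  (GY GY1: same side as bond 1)
#3 stroke→J1  (1-jn J1 has f-setter on 0)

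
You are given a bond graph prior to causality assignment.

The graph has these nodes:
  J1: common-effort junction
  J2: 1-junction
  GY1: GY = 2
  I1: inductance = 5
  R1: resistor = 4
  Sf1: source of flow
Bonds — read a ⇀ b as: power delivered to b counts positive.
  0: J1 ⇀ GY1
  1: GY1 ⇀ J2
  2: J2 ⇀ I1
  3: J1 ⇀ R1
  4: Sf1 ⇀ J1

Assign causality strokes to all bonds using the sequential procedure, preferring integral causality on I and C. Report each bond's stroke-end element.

bond 0 →J1
bond 1 →J2
bond 2 →I1
bond 3 →R1
bond 4 →Sf1

bond 4 |Sf1  (Sf1 fixes flow; stroke at Sf1)
bond 2 |I1  (I1: I, integral causality)
bond 1 |J2  (J2: bond 2 brought flow, rest push out)
bond 0 |J1  (GY1: gyrator matches bond 1)
bond 3 |R1  (common-e at J1 fixed by 0)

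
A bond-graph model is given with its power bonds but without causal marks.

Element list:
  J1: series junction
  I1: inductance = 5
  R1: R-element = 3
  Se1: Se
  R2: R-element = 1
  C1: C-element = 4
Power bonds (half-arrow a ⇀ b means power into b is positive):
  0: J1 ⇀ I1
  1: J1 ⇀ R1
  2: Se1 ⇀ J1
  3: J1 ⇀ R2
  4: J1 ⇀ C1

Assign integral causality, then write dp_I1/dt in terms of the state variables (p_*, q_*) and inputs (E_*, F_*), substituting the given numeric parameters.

dp_I1/dt = E_Se1 - 4*p_I1/5 - q_C1/4

bond 2 stroke at J1  (Se1 (Se) sets effort on bond)
bond 0 stroke at I1  (prefer integral on I1)
bond 1 stroke at J1  (1-jn J1 has f-setter on 0)
bond 3 stroke at J1  (common-f at J1 fixed by 0)
bond 4 stroke at J1  (1-jn J1 has f-setter on 0)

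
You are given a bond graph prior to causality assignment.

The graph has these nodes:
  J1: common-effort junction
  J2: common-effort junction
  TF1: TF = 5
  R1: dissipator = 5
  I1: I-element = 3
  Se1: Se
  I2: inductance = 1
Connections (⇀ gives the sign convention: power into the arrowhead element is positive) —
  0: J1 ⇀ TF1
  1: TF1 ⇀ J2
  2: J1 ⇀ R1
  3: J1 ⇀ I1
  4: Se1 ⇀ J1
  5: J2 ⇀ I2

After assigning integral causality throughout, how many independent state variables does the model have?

2  (I1, I2 all integral)

bond 4 stroke→J1  (Se1 (Se) sets effort on bond)
bond 0 stroke→TF1  (0-jn J1 has e-setter on 4)
bond 2 stroke→R1  (J1 effort already set via bond 4)
bond 3 stroke→I1  (J1: bond 4 brought effort, rest push out)
bond 1 stroke→J2  (TF1: transformer flips bond 0)
bond 5 stroke→I2  (0-jn J2 has e-setter on 1)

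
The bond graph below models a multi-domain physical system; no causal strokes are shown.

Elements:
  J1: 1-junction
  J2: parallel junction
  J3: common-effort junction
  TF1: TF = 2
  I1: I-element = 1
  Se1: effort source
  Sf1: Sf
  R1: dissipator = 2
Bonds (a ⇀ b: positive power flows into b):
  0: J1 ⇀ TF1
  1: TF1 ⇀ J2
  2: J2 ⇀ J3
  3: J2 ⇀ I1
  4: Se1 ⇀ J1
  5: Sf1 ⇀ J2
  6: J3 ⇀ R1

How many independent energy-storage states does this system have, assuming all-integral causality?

1  (I1 all integral)

β4 |J1  (Se1: effort source, stroke at far end)
β5 |Sf1  (Sf1 fixes flow; stroke at Sf1)
β0 |TF1  (closing 1-jn rule on J1)
β1 |J2  (TF1: transformer flips bond 0)
β2 |J3  (J2 effort already set via bond 1)
β3 |I1  (0-jn J2 has e-setter on 1)
β6 |R1  (J3: bond 2 brought effort, rest push out)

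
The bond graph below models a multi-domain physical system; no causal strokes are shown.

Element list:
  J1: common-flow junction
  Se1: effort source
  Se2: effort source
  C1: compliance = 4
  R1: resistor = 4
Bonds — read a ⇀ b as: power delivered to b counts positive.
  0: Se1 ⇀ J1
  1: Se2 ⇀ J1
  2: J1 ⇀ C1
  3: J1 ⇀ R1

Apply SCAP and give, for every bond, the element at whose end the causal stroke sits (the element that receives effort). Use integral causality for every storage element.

bond 0 stroke at J1
bond 1 stroke at J1
bond 2 stroke at J1
bond 3 stroke at R1

bond 0 →J1  (Se1: effort source, stroke at far end)
bond 1 →J1  (Se2 (Se) sets effort on bond)
bond 2 →J1  (C1: C, integral causality)
bond 3 →R1  (closing 1-jn rule on J1)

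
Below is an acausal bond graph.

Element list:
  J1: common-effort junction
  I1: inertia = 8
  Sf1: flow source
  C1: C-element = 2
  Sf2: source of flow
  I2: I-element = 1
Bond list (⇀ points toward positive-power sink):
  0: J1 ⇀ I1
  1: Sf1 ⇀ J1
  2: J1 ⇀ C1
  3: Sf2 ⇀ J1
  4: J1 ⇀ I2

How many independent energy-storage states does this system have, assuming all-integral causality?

bond 1 →Sf1  (Sf1 fixes flow; stroke at Sf1)
bond 3 →Sf2  (Sf2 fixes flow; stroke at Sf2)
bond 0 →I1  (I1 integral (f out))
bond 2 →J1  (C1: C, integral causality)
bond 4 →I2  (common-e at J1 fixed by 2)

3  (C1, I1, I2 all integral)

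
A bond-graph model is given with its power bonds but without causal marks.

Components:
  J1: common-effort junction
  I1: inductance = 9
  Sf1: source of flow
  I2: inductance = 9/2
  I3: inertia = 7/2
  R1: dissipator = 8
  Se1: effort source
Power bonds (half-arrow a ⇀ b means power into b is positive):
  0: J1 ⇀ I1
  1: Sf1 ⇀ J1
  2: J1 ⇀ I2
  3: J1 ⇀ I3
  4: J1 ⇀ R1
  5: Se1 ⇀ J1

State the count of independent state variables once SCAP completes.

β1 stroke at Sf1  (Sf1 fixes flow; stroke at Sf1)
β5 stroke at J1  (Se1 fixes effort; stroke away)
β0 stroke at I1  (common-e at J1 fixed by 5)
β2 stroke at I2  (common-e at J1 fixed by 5)
β3 stroke at I3  (J1: bond 5 brought effort, rest push out)
β4 stroke at R1  (0-jn J1 has e-setter on 5)

3  (I1, I2, I3 all integral)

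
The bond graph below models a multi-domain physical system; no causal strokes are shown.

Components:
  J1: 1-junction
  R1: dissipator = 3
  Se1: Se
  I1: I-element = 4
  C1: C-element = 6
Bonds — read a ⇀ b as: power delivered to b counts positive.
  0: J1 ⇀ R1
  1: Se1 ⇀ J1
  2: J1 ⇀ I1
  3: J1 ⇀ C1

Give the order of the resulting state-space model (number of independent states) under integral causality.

b1 →J1  (Se1 (Se) sets effort on bond)
b2 →I1  (I1: I, integral causality)
b0 →J1  (J1 flow already set via bond 2)
b3 →J1  (common-f at J1 fixed by 2)

2  (C1, I1 all integral)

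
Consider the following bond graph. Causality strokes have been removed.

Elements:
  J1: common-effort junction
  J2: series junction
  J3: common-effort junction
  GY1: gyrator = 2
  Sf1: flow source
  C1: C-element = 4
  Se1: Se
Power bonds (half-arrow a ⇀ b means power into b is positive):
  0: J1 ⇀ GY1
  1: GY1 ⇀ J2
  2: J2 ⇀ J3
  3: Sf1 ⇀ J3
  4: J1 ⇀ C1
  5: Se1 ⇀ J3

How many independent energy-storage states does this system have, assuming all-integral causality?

1  (C1 all integral)

bond 3 |Sf1  (Sf1 (Sf) sets flow on bond)
bond 5 |J3  (Se1 fixes effort; stroke away)
bond 2 |J2  (J3 effort already set via bond 5)
bond 1 |GY1  (J2 needs exactly one f-in)
bond 0 |GY1  (GY GY1: same side as bond 1)
bond 4 |J1  (J1 needs exactly one e-in)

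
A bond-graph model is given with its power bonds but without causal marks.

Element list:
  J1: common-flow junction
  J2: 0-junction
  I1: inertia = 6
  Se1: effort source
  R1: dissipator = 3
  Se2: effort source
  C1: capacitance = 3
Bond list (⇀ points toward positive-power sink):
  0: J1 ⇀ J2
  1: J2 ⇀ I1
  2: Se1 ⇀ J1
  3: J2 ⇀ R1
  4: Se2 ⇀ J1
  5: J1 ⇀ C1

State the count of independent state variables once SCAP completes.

2  (C1, I1 all integral)

#2 →J1  (Se1 (Se) sets effort on bond)
#4 →J1  (source Se2 imposes e)
#1 →I1  (I1 integral (f out))
#5 →J1  (prefer integral on C1)
#0 →J2  (J1: last free bond brings flow in)
#3 →R1  (J2 effort already set via bond 0)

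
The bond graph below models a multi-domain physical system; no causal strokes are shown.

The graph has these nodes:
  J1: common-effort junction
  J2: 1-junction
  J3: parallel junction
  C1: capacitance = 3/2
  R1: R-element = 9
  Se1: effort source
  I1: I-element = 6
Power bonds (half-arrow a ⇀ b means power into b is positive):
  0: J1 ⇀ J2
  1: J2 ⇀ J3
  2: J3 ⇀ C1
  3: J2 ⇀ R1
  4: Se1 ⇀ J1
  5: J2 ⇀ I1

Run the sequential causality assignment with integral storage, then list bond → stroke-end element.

b0 stroke at J2
b1 stroke at J2
b2 stroke at J3
b3 stroke at J2
b4 stroke at J1
b5 stroke at I1

b4 stroke→J1  (Se1: effort source, stroke at far end)
b0 stroke→J2  (J1 effort already set via bond 4)
b2 stroke→J3  (C1: C, integral causality)
b1 stroke→J2  (J3 effort already set via bond 2)
b5 stroke→I1  (I1 outputs flow p/I1)
b3 stroke→J2  (J2 flow already set via bond 5)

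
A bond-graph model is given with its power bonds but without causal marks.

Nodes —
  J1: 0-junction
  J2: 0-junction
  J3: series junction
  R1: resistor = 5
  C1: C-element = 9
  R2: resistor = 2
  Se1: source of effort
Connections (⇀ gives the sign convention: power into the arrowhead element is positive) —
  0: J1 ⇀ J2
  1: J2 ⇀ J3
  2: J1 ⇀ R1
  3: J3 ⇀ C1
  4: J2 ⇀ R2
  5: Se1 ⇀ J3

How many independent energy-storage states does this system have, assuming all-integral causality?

b5 |J3  (Se1 fixes effort; stroke away)
b3 |J3  (C1 outputs effort q/C1)
b1 |J2  (closing 1-jn rule on J3)
b0 |J1  (common-e at J2 fixed by 1)
b4 |R2  (J2: bond 1 brought effort, rest push out)
b2 |R1  (J1 effort already set via bond 0)

1  (C1 all integral)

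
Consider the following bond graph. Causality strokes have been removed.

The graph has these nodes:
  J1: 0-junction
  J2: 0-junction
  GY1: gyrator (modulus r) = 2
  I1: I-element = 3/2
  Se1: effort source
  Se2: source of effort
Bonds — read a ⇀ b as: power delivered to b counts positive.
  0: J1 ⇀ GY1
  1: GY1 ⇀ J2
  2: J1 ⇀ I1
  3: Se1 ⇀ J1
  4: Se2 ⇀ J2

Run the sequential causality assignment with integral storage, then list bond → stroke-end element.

β0 →GY1
β1 →GY1
β2 →I1
β3 →J1
β4 →J2

bond 3 stroke at J1  (Se1 fixes effort; stroke away)
bond 4 stroke at J2  (Se2: effort source, stroke at far end)
bond 0 stroke at GY1  (common-e at J1 fixed by 3)
bond 2 stroke at I1  (0-jn J1 has e-setter on 3)
bond 1 stroke at GY1  (0-jn J2 has e-setter on 4)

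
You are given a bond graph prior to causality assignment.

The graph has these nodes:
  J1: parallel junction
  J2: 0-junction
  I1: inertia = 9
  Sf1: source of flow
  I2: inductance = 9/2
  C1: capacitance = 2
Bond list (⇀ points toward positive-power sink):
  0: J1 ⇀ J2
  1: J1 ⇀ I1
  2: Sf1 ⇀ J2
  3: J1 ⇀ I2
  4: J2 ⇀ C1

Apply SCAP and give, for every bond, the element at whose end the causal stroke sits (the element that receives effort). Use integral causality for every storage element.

#2 |Sf1  (Sf1 fixes flow; stroke at Sf1)
#1 |I1  (I1 outputs flow p/I1)
#3 |I2  (I2 integral (f out))
#0 |J1  (J1 needs exactly one e-in)
#4 |J2  (J2: last free bond brings effort in)

β0 stroke→J1
β1 stroke→I1
β2 stroke→Sf1
β3 stroke→I2
β4 stroke→J2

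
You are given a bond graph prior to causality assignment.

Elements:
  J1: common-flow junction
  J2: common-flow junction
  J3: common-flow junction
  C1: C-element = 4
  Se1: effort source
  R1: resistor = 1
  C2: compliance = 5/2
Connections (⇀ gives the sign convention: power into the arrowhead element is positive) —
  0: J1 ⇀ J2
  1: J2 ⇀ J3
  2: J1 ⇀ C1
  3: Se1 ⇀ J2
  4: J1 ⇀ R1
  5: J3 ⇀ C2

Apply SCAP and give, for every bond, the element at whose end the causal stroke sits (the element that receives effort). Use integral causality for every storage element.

b3 |J2  (source Se1 imposes e)
b2 |J1  (prefer integral on C1)
b5 |J3  (C2: C, integral causality)
b1 |J2  (only one flow-in slot at J3)
b0 |J1  (only one flow-in slot at J2)
b4 |R1  (closing 1-jn rule on J1)

#0 →J1
#1 →J2
#2 →J1
#3 →J2
#4 →R1
#5 →J3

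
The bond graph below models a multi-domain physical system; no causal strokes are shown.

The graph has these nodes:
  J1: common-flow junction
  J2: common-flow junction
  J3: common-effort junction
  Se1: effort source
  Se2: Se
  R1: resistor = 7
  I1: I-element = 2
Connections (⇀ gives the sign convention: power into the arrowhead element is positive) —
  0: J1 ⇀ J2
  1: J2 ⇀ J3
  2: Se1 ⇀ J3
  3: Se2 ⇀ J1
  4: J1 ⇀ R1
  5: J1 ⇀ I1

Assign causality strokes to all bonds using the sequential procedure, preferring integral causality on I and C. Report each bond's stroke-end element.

bond 2 |J3  (Se1 fixes effort; stroke away)
bond 3 |J1  (Se2 (Se) sets effort on bond)
bond 1 |J2  (J3: bond 2 brought effort, rest push out)
bond 0 |J1  (closing 1-jn rule on J2)
bond 5 |I1  (prefer integral on I1)
bond 4 |J1  (common-f at J1 fixed by 5)

bond 0 stroke→J1
bond 1 stroke→J2
bond 2 stroke→J3
bond 3 stroke→J1
bond 4 stroke→J1
bond 5 stroke→I1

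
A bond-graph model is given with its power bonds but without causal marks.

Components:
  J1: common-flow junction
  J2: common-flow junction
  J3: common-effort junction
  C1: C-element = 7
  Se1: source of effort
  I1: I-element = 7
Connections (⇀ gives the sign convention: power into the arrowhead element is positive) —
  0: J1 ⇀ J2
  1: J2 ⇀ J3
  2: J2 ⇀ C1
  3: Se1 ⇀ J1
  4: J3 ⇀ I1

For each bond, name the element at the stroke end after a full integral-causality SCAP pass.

bond 3 stroke→J1  (Se1 fixes effort; stroke away)
bond 0 stroke→J2  (J1: last free bond brings flow in)
bond 2 stroke→J2  (C1: C, integral causality)
bond 1 stroke→J3  (J2 needs exactly one f-in)
bond 4 stroke→I1  (common-e at J3 fixed by 1)

bond 0 →J2
bond 1 →J3
bond 2 →J2
bond 3 →J1
bond 4 →I1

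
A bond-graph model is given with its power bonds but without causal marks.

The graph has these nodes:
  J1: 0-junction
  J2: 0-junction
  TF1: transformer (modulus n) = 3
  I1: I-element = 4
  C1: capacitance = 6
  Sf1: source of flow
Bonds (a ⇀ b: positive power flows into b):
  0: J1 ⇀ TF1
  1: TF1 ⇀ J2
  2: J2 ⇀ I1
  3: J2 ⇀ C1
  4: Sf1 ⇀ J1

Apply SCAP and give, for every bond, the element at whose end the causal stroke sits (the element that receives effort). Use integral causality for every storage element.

β4 stroke→Sf1  (Sf1: flow source, stroke at near end)
β0 stroke→J1  (only one effort-in slot at J1)
β1 stroke→TF1  (TF1: transformer flips bond 0)
β2 stroke→I1  (I1 outputs flow p/I1)
β3 stroke→J2  (only one effort-in slot at J2)

bond 0 stroke at J1
bond 1 stroke at TF1
bond 2 stroke at I1
bond 3 stroke at J2
bond 4 stroke at Sf1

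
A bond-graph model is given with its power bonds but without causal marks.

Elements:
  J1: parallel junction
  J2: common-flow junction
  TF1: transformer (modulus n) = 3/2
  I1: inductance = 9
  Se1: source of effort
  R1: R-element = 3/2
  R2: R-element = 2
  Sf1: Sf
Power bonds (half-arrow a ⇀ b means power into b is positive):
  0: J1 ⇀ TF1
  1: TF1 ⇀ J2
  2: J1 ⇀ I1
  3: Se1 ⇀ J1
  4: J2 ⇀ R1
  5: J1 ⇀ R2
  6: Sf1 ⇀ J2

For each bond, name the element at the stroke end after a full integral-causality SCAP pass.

b3 stroke at J1  (Se1 fixes effort; stroke away)
b6 stroke at Sf1  (source Sf1 imposes f)
b0 stroke at TF1  (J1 effort already set via bond 3)
b2 stroke at I1  (J1 effort already set via bond 3)
b5 stroke at R2  (common-e at J1 fixed by 3)
b1 stroke at J2  (common-f at J2 fixed by 6)
b4 stroke at J2  (1-jn J2 has f-setter on 6)

bond 0 →TF1
bond 1 →J2
bond 2 →I1
bond 3 →J1
bond 4 →J2
bond 5 →R2
bond 6 →Sf1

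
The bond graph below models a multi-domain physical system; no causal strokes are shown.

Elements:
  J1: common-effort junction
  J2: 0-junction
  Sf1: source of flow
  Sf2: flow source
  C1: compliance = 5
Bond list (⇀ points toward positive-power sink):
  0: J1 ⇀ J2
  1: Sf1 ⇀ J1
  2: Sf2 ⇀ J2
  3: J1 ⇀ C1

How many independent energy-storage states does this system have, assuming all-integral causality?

bond 1 stroke at Sf1  (Sf1 fixes flow; stroke at Sf1)
bond 2 stroke at Sf2  (Sf2 fixes flow; stroke at Sf2)
bond 0 stroke at J2  (closing 0-jn rule on J2)
bond 3 stroke at J1  (J1: last free bond brings effort in)

1  (C1 all integral)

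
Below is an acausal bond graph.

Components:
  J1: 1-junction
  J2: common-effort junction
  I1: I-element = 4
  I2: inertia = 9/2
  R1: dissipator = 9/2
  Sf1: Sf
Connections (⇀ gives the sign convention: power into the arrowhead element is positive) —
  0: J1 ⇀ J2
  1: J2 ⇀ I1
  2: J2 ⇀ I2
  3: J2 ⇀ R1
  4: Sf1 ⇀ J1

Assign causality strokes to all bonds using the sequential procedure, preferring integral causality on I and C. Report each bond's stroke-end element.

#0 stroke→J1
#1 stroke→I1
#2 stroke→I2
#3 stroke→J2
#4 stroke→Sf1

b4 stroke→Sf1  (source Sf1 imposes f)
b0 stroke→J1  (J1 flow already set via bond 4)
b1 stroke→I1  (I1: I, integral causality)
b2 stroke→I2  (I2 integral (f out))
b3 stroke→J2  (J2 needs exactly one e-in)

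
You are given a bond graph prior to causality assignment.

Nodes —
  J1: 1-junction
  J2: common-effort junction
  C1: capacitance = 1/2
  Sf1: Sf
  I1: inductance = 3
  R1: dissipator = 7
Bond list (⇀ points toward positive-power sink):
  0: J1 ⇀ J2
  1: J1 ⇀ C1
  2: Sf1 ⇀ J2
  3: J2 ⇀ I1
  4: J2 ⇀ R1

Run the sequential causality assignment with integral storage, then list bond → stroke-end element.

bond 2 stroke at Sf1  (Sf1 fixes flow; stroke at Sf1)
bond 1 stroke at J1  (prefer integral on C1)
bond 0 stroke at J2  (J1 needs exactly one f-in)
bond 3 stroke at I1  (J2: bond 0 brought effort, rest push out)
bond 4 stroke at R1  (J2 effort already set via bond 0)

bond 0 →J2
bond 1 →J1
bond 2 →Sf1
bond 3 →I1
bond 4 →R1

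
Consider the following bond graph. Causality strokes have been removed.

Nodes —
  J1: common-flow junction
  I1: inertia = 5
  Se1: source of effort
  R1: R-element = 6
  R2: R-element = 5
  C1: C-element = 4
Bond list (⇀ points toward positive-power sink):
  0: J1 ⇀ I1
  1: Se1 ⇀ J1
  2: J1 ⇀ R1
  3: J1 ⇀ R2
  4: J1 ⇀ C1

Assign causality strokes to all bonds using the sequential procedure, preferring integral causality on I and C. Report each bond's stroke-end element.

b1 →J1  (Se1 fixes effort; stroke away)
b0 →I1  (I1 integral (f out))
b2 →J1  (J1 flow already set via bond 0)
b3 →J1  (1-jn J1 has f-setter on 0)
b4 →J1  (1-jn J1 has f-setter on 0)

β0 stroke at I1
β1 stroke at J1
β2 stroke at J1
β3 stroke at J1
β4 stroke at J1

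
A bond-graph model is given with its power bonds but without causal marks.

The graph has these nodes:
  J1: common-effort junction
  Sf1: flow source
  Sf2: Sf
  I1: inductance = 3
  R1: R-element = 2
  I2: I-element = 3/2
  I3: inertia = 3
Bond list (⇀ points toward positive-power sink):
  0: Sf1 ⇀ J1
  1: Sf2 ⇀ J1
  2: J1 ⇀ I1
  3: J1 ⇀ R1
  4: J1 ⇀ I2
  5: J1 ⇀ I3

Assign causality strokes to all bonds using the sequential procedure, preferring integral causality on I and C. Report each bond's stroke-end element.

#0 stroke→Sf1  (Sf1: flow source, stroke at near end)
#1 stroke→Sf2  (source Sf2 imposes f)
#2 stroke→I1  (prefer integral on I1)
#4 stroke→I2  (I2 outputs flow p/I2)
#5 stroke→I3  (I3: I, integral causality)
#3 stroke→J1  (only one effort-in slot at J1)

b0 |Sf1
b1 |Sf2
b2 |I1
b3 |J1
b4 |I2
b5 |I3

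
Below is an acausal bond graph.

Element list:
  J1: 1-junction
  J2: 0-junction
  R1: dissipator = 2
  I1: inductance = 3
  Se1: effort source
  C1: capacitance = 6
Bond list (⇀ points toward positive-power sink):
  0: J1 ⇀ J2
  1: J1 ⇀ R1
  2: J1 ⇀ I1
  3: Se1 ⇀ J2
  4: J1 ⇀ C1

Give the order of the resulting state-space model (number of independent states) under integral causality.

bond 3 stroke at J2  (Se1 fixes effort; stroke away)
bond 0 stroke at J1  (J2: bond 3 brought effort, rest push out)
bond 2 stroke at I1  (prefer integral on I1)
bond 1 stroke at J1  (J1 flow already set via bond 2)
bond 4 stroke at J1  (common-f at J1 fixed by 2)

2  (C1, I1 all integral)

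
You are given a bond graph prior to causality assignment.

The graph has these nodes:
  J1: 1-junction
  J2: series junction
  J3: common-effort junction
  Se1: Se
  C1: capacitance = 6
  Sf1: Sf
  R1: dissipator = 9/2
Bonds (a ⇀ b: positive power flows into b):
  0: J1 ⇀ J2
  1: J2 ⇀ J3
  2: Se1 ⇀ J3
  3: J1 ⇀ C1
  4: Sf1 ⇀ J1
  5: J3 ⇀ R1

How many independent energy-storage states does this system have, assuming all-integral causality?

1  (C1 all integral)

β2 stroke at J3  (Se1 fixes effort; stroke away)
β4 stroke at Sf1  (source Sf1 imposes f)
β0 stroke at J1  (1-jn J1 has f-setter on 4)
β3 stroke at J1  (common-f at J1 fixed by 4)
β1 stroke at J2  (J2 flow already set via bond 0)
β5 stroke at R1  (0-jn J3 has e-setter on 2)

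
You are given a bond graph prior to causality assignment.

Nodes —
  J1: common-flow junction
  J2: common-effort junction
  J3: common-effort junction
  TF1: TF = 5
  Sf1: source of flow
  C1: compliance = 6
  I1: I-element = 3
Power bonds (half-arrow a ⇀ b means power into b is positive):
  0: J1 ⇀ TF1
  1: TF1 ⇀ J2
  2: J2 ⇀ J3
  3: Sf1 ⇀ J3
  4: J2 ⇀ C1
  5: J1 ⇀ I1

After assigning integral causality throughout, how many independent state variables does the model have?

b3 stroke at Sf1  (source Sf1 imposes f)
b2 stroke at J3  (closing 0-jn rule on J3)
b4 stroke at J2  (C1 integral (e out))
b1 stroke at TF1  (J2: bond 4 brought effort, rest push out)
b0 stroke at J1  (TF TF1: opposite of bond 1)
b5 stroke at I1  (J1 needs exactly one f-in)

2  (C1, I1 all integral)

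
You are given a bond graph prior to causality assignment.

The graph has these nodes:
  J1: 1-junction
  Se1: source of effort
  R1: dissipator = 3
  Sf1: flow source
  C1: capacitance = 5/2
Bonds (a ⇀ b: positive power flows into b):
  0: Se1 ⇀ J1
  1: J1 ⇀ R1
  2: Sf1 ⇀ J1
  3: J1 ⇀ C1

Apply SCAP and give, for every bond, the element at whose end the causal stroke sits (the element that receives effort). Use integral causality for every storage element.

b0 |J1  (Se1 fixes effort; stroke away)
b2 |Sf1  (Sf1 (Sf) sets flow on bond)
b1 |J1  (J1: bond 2 brought flow, rest push out)
b3 |J1  (J1 flow already set via bond 2)

#0 stroke at J1
#1 stroke at J1
#2 stroke at Sf1
#3 stroke at J1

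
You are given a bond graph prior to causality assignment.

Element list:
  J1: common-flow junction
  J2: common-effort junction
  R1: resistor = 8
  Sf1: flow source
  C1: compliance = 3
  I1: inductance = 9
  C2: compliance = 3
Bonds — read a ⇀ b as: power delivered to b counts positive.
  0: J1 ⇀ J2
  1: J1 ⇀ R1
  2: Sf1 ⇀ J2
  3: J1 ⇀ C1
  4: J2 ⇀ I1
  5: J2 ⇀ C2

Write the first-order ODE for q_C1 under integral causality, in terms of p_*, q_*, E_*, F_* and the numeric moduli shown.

dq_C1/dt = -q_C1/24 - q_C2/24

β2 stroke at Sf1  (Sf1: flow source, stroke at near end)
β3 stroke at J1  (prefer integral on C1)
β4 stroke at I1  (I1: I, integral causality)
β5 stroke at J2  (C2 integral (e out))
β0 stroke at J1  (0-jn J2 has e-setter on 5)
β1 stroke at R1  (J1 needs exactly one f-in)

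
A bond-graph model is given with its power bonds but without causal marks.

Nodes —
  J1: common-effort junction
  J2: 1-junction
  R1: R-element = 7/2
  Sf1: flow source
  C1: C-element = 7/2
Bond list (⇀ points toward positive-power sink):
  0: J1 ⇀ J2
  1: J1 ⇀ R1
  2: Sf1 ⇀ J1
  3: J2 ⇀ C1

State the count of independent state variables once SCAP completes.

1  (C1 all integral)

β2 stroke→Sf1  (Sf1 fixes flow; stroke at Sf1)
β3 stroke→J2  (C1 integral (e out))
β0 stroke→J1  (only one flow-in slot at J2)
β1 stroke→R1  (common-e at J1 fixed by 0)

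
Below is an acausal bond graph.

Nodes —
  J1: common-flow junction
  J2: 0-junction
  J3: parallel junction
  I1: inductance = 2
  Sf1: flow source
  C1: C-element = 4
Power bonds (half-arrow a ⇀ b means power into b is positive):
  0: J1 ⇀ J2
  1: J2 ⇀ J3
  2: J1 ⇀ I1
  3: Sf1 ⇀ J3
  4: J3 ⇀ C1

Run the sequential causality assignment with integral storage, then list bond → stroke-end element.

b0 |J1
b1 |J2
b2 |I1
b3 |Sf1
b4 |J3

β3 stroke at Sf1  (Sf1 (Sf) sets flow on bond)
β2 stroke at I1  (I1: I, integral causality)
β0 stroke at J1  (1-jn J1 has f-setter on 2)
β1 stroke at J2  (only one effort-in slot at J2)
β4 stroke at J3  (closing 0-jn rule on J3)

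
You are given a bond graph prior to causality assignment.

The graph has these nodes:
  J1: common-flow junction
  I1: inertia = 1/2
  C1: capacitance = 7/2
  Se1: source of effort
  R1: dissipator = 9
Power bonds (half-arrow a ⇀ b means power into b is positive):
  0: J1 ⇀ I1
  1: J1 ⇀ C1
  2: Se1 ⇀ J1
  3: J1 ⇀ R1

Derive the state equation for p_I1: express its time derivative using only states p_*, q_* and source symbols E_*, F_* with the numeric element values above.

b2 |J1  (source Se1 imposes e)
b0 |I1  (I1: I, integral causality)
b1 |J1  (1-jn J1 has f-setter on 0)
b3 |J1  (common-f at J1 fixed by 0)

dp_I1/dt = E_Se1 - 18*p_I1 - 2*q_C1/7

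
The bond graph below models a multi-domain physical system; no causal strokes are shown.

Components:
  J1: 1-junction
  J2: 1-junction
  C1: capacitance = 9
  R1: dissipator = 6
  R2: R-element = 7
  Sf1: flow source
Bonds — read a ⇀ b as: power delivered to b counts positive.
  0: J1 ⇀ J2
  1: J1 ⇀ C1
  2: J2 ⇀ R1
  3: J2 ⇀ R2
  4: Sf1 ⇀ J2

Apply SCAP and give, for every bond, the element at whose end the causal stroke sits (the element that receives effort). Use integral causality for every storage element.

#4 stroke→Sf1  (Sf1 fixes flow; stroke at Sf1)
#0 stroke→J2  (J2: bond 4 brought flow, rest push out)
#2 stroke→J2  (J2 flow already set via bond 4)
#3 stroke→J2  (common-f at J2 fixed by 4)
#1 stroke→J1  (common-f at J1 fixed by 0)

b0 |J2
b1 |J1
b2 |J2
b3 |J2
b4 |Sf1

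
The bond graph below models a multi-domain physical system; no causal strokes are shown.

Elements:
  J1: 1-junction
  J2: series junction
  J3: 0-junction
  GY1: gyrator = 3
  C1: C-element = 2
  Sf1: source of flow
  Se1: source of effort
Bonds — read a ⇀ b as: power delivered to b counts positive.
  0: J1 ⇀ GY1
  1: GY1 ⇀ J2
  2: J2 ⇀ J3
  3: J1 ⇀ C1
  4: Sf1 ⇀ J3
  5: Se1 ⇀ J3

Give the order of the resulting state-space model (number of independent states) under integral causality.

β4 stroke at Sf1  (source Sf1 imposes f)
β5 stroke at J3  (Se1: effort source, stroke at far end)
β2 stroke at J2  (0-jn J3 has e-setter on 5)
β1 stroke at GY1  (only one flow-in slot at J2)
β0 stroke at GY1  (GY1 both-in/both-out from 1)
β3 stroke at J1  (J1: bond 0 brought flow, rest push out)

1  (C1 all integral)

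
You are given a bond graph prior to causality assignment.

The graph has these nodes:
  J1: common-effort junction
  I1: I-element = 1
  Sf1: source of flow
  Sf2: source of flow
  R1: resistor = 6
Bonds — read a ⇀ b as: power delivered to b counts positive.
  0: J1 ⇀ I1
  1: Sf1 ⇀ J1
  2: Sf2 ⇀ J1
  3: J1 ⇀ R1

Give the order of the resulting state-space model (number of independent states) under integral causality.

#1 stroke at Sf1  (Sf1 fixes flow; stroke at Sf1)
#2 stroke at Sf2  (Sf2 fixes flow; stroke at Sf2)
#0 stroke at I1  (I1 outputs flow p/I1)
#3 stroke at J1  (J1 needs exactly one e-in)

1  (I1 all integral)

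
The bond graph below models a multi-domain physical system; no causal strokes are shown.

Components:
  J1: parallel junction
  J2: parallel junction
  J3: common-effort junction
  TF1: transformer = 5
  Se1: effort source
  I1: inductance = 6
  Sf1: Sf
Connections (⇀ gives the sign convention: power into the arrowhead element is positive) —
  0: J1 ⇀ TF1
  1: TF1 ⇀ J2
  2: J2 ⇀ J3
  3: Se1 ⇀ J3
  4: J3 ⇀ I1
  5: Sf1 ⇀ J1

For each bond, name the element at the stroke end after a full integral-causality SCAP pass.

b0 |J1
b1 |TF1
b2 |J2
b3 |J3
b4 |I1
b5 |Sf1

bond 3 |J3  (Se1 (Se) sets effort on bond)
bond 5 |Sf1  (source Sf1 imposes f)
bond 0 |J1  (only one effort-in slot at J1)
bond 2 |J2  (common-e at J3 fixed by 3)
bond 4 |I1  (0-jn J3 has e-setter on 3)
bond 1 |TF1  (through TF1, causality passes straight; one stroke at TF1)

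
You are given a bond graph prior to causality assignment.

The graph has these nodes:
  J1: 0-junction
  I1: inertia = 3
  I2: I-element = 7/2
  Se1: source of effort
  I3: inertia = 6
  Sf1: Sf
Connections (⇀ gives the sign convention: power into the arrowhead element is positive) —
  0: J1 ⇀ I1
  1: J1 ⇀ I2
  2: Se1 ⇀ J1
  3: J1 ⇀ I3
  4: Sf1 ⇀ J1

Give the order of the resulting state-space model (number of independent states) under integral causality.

3  (I1, I2, I3 all integral)

β2 stroke→J1  (Se1 (Se) sets effort on bond)
β4 stroke→Sf1  (Sf1 fixes flow; stroke at Sf1)
β0 stroke→I1  (0-jn J1 has e-setter on 2)
β1 stroke→I2  (J1: bond 2 brought effort, rest push out)
β3 stroke→I3  (0-jn J1 has e-setter on 2)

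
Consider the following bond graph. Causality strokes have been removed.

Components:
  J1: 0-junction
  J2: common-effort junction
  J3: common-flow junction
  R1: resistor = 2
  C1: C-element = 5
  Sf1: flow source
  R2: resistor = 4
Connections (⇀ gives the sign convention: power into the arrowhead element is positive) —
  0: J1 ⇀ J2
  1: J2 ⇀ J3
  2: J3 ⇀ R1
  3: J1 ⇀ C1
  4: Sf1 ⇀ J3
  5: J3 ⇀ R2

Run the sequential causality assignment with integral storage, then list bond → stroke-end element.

bond 0 stroke at J2
bond 1 stroke at J3
bond 2 stroke at J3
bond 3 stroke at J1
bond 4 stroke at Sf1
bond 5 stroke at J3

#4 stroke at Sf1  (Sf1 fixes flow; stroke at Sf1)
#1 stroke at J3  (common-f at J3 fixed by 4)
#2 stroke at J3  (common-f at J3 fixed by 4)
#5 stroke at J3  (J3 flow already set via bond 4)
#0 stroke at J2  (closing 0-jn rule on J2)
#3 stroke at J1  (J1: last free bond brings effort in)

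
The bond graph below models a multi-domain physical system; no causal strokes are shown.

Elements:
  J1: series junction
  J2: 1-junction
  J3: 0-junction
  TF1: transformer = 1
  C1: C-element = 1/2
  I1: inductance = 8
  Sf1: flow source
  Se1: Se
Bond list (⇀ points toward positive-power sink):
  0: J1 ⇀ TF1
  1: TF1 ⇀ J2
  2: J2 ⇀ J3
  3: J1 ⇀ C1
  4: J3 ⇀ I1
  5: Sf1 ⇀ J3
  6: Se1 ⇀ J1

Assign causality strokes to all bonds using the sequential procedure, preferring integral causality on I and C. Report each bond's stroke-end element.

b5 stroke at Sf1  (Sf1: flow source, stroke at near end)
b6 stroke at J1  (source Se1 imposes e)
b3 stroke at J1  (C1 integral (e out))
b0 stroke at TF1  (only one flow-in slot at J1)
b1 stroke at J2  (TF TF1: opposite of bond 0)
b2 stroke at J3  (J2 needs exactly one f-in)
b4 stroke at I1  (J3 effort already set via bond 2)

#0 →TF1
#1 →J2
#2 →J3
#3 →J1
#4 →I1
#5 →Sf1
#6 →J1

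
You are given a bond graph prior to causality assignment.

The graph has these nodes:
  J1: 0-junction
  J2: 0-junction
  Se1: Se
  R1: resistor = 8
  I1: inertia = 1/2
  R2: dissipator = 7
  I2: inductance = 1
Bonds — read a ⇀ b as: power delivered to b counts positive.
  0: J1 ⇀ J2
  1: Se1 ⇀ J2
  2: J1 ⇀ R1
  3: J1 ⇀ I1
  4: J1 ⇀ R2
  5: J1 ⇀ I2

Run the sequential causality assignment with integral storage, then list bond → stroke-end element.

#1 stroke→J2  (Se1 (Se) sets effort on bond)
#0 stroke→J1  (common-e at J2 fixed by 1)
#2 stroke→R1  (J1 effort already set via bond 0)
#3 stroke→I1  (J1 effort already set via bond 0)
#4 stroke→R2  (J1: bond 0 brought effort, rest push out)
#5 stroke→I2  (J1 effort already set via bond 0)

bond 0 →J1
bond 1 →J2
bond 2 →R1
bond 3 →I1
bond 4 →R2
bond 5 →I2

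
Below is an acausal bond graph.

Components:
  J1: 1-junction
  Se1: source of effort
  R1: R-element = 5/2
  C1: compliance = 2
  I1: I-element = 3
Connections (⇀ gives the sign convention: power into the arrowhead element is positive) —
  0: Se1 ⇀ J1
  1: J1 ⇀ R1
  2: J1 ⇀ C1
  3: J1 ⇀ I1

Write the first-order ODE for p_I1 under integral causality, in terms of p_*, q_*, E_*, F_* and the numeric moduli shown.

dp_I1/dt = E_Se1 - 5*p_I1/6 - q_C1/2

b0 |J1  (Se1 (Se) sets effort on bond)
b2 |J1  (C1 outputs effort q/C1)
b3 |I1  (I1 outputs flow p/I1)
b1 |J1  (common-f at J1 fixed by 3)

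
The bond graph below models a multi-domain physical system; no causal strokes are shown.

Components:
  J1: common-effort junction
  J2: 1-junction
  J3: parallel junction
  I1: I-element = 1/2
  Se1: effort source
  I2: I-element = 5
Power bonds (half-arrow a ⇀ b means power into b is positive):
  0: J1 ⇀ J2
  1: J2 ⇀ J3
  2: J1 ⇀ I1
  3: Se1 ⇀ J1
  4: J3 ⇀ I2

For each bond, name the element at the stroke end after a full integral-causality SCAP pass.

β0 →J2
β1 →J3
β2 →I1
β3 →J1
β4 →I2

#3 stroke at J1  (Se1: effort source, stroke at far end)
#0 stroke at J2  (common-e at J1 fixed by 3)
#2 stroke at I1  (common-e at J1 fixed by 3)
#1 stroke at J3  (closing 1-jn rule on J2)
#4 stroke at I2  (common-e at J3 fixed by 1)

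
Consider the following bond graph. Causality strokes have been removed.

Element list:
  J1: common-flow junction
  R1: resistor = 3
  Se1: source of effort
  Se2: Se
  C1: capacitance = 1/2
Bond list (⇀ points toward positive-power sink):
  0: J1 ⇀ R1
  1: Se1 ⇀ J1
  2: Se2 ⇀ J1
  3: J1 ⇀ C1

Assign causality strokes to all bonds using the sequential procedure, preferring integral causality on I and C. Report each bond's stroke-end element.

b0 stroke→R1
b1 stroke→J1
b2 stroke→J1
b3 stroke→J1

bond 1 |J1  (Se1: effort source, stroke at far end)
bond 2 |J1  (source Se2 imposes e)
bond 3 |J1  (C1 integral (e out))
bond 0 |R1  (only one flow-in slot at J1)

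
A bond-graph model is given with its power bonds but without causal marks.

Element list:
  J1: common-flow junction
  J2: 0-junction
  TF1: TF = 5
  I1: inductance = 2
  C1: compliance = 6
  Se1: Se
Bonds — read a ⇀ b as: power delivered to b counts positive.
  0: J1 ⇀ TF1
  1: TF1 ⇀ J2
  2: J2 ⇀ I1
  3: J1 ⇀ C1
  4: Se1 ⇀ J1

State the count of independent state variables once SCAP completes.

bond 4 →J1  (Se1 (Se) sets effort on bond)
bond 2 →I1  (I1 outputs flow p/I1)
bond 1 →J2  (only one effort-in slot at J2)
bond 0 →TF1  (TF1 one-in-one-out from 1)
bond 3 →J1  (J1: bond 0 brought flow, rest push out)

2  (C1, I1 all integral)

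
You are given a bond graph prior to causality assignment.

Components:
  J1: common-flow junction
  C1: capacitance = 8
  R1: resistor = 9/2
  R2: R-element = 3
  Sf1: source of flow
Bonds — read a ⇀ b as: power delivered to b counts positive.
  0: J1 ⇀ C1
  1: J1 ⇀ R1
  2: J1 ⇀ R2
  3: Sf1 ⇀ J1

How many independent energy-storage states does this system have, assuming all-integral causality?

#3 stroke at Sf1  (Sf1 (Sf) sets flow on bond)
#0 stroke at J1  (common-f at J1 fixed by 3)
#1 stroke at J1  (J1: bond 3 brought flow, rest push out)
#2 stroke at J1  (J1: bond 3 brought flow, rest push out)

1  (C1 all integral)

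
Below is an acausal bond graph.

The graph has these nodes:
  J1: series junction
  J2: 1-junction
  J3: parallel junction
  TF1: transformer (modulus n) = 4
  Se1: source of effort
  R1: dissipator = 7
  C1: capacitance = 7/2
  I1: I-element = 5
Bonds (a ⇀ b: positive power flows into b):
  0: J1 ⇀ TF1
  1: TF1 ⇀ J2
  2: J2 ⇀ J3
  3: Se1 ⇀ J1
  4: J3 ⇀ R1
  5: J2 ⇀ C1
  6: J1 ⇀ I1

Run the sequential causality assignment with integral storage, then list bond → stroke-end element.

bond 3 →J1  (Se1 fixes effort; stroke away)
bond 5 →J2  (prefer integral on C1)
bond 6 →I1  (prefer integral on I1)
bond 0 →J1  (1-jn J1 has f-setter on 6)
bond 1 →TF1  (TF1: transformer flips bond 0)
bond 2 →J2  (J2 flow already set via bond 1)
bond 4 →J3  (closing 0-jn rule on J3)

β0 stroke→J1
β1 stroke→TF1
β2 stroke→J2
β3 stroke→J1
β4 stroke→J3
β5 stroke→J2
β6 stroke→I1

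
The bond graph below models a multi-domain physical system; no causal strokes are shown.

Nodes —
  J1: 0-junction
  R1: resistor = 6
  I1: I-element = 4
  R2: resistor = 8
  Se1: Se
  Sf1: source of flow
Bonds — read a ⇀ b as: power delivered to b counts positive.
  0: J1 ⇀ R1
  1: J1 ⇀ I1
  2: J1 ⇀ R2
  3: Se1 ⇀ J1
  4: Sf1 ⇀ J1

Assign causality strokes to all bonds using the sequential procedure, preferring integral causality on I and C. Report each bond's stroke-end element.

#3 stroke→J1  (Se1 (Se) sets effort on bond)
#4 stroke→Sf1  (Sf1 (Sf) sets flow on bond)
#0 stroke→R1  (0-jn J1 has e-setter on 3)
#1 stroke→I1  (0-jn J1 has e-setter on 3)
#2 stroke→R2  (J1: bond 3 brought effort, rest push out)

#0 stroke at R1
#1 stroke at I1
#2 stroke at R2
#3 stroke at J1
#4 stroke at Sf1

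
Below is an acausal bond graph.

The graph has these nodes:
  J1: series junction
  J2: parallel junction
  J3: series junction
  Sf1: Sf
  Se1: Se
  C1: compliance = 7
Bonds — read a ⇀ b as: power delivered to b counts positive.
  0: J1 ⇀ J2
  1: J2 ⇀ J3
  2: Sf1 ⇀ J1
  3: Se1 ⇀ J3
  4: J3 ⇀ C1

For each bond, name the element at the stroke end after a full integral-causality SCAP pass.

β0 stroke at J1
β1 stroke at J2
β2 stroke at Sf1
β3 stroke at J3
β4 stroke at J3

#2 stroke→Sf1  (Sf1: flow source, stroke at near end)
#3 stroke→J3  (source Se1 imposes e)
#0 stroke→J1  (common-f at J1 fixed by 2)
#1 stroke→J2  (only one effort-in slot at J2)
#4 stroke→J3  (J3: bond 1 brought flow, rest push out)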